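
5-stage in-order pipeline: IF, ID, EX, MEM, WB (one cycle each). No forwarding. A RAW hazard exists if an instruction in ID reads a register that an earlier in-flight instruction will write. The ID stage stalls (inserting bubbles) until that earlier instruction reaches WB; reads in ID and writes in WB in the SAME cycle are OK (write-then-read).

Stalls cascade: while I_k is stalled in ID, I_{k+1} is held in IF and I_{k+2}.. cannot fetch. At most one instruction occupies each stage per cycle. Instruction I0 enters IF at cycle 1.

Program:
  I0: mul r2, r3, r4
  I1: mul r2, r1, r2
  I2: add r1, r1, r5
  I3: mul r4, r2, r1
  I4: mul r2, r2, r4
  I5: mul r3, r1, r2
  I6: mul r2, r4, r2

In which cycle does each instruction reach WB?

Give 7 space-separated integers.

I0 mul r2 <- r3,r4: IF@1 ID@2 stall=0 (-) EX@3 MEM@4 WB@5
I1 mul r2 <- r1,r2: IF@2 ID@3 stall=2 (RAW on I0.r2 (WB@5)) EX@6 MEM@7 WB@8
I2 add r1 <- r1,r5: IF@3 ID@6 stall=0 (-) EX@7 MEM@8 WB@9
I3 mul r4 <- r2,r1: IF@6 ID@7 stall=2 (RAW on I2.r1 (WB@9)) EX@10 MEM@11 WB@12
I4 mul r2 <- r2,r4: IF@7 ID@10 stall=2 (RAW on I3.r4 (WB@12)) EX@13 MEM@14 WB@15
I5 mul r3 <- r1,r2: IF@10 ID@13 stall=2 (RAW on I4.r2 (WB@15)) EX@16 MEM@17 WB@18
I6 mul r2 <- r4,r2: IF@13 ID@16 stall=0 (-) EX@17 MEM@18 WB@19

Answer: 5 8 9 12 15 18 19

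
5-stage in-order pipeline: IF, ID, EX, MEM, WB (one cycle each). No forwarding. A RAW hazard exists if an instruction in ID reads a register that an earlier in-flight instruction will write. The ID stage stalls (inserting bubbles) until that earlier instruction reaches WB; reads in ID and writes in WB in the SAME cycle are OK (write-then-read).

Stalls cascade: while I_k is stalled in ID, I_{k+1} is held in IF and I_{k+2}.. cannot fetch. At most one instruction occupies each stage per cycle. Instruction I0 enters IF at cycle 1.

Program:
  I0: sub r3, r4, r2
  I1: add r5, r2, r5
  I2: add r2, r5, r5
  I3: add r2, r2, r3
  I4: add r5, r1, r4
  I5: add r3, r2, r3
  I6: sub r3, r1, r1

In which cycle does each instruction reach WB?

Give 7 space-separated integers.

Answer: 5 6 9 12 13 15 16

Derivation:
I0 sub r3 <- r4,r2: IF@1 ID@2 stall=0 (-) EX@3 MEM@4 WB@5
I1 add r5 <- r2,r5: IF@2 ID@3 stall=0 (-) EX@4 MEM@5 WB@6
I2 add r2 <- r5,r5: IF@3 ID@4 stall=2 (RAW on I1.r5 (WB@6)) EX@7 MEM@8 WB@9
I3 add r2 <- r2,r3: IF@4 ID@7 stall=2 (RAW on I2.r2 (WB@9)) EX@10 MEM@11 WB@12
I4 add r5 <- r1,r4: IF@7 ID@10 stall=0 (-) EX@11 MEM@12 WB@13
I5 add r3 <- r2,r3: IF@10 ID@11 stall=1 (RAW on I3.r2 (WB@12)) EX@13 MEM@14 WB@15
I6 sub r3 <- r1,r1: IF@11 ID@13 stall=0 (-) EX@14 MEM@15 WB@16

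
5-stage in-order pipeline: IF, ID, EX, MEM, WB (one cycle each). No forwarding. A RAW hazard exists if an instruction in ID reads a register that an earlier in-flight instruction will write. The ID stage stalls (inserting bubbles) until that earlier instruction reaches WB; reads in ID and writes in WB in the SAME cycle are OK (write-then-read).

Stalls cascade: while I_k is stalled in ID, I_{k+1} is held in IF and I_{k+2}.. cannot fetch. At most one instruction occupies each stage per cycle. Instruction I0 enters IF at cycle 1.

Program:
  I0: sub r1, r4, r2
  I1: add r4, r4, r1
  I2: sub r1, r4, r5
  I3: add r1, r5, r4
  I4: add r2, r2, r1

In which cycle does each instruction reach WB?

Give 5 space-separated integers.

Answer: 5 8 11 12 15

Derivation:
I0 sub r1 <- r4,r2: IF@1 ID@2 stall=0 (-) EX@3 MEM@4 WB@5
I1 add r4 <- r4,r1: IF@2 ID@3 stall=2 (RAW on I0.r1 (WB@5)) EX@6 MEM@7 WB@8
I2 sub r1 <- r4,r5: IF@3 ID@6 stall=2 (RAW on I1.r4 (WB@8)) EX@9 MEM@10 WB@11
I3 add r1 <- r5,r4: IF@6 ID@9 stall=0 (-) EX@10 MEM@11 WB@12
I4 add r2 <- r2,r1: IF@9 ID@10 stall=2 (RAW on I3.r1 (WB@12)) EX@13 MEM@14 WB@15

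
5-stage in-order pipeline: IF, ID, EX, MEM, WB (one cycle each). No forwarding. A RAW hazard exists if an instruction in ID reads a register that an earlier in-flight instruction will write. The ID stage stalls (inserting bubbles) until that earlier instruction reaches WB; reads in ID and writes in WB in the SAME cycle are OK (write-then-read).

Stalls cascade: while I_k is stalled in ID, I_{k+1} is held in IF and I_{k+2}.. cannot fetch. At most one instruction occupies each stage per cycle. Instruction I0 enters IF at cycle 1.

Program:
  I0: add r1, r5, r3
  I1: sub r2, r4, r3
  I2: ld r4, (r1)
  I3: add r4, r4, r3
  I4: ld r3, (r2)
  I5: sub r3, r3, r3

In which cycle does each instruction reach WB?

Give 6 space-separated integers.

I0 add r1 <- r5,r3: IF@1 ID@2 stall=0 (-) EX@3 MEM@4 WB@5
I1 sub r2 <- r4,r3: IF@2 ID@3 stall=0 (-) EX@4 MEM@5 WB@6
I2 ld r4 <- r1: IF@3 ID@4 stall=1 (RAW on I0.r1 (WB@5)) EX@6 MEM@7 WB@8
I3 add r4 <- r4,r3: IF@4 ID@6 stall=2 (RAW on I2.r4 (WB@8)) EX@9 MEM@10 WB@11
I4 ld r3 <- r2: IF@6 ID@9 stall=0 (-) EX@10 MEM@11 WB@12
I5 sub r3 <- r3,r3: IF@9 ID@10 stall=2 (RAW on I4.r3 (WB@12)) EX@13 MEM@14 WB@15

Answer: 5 6 8 11 12 15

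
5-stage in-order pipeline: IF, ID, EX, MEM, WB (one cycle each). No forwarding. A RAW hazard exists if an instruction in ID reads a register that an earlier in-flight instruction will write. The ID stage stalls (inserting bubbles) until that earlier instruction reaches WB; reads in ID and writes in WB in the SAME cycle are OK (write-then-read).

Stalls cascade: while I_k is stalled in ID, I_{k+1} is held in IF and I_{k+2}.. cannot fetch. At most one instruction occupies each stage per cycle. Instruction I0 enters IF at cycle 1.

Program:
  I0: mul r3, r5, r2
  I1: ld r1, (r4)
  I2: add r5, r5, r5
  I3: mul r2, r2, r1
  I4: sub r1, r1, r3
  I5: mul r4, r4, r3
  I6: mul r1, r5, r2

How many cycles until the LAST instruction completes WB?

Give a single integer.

Answer: 12

Derivation:
I0 mul r3 <- r5,r2: IF@1 ID@2 stall=0 (-) EX@3 MEM@4 WB@5
I1 ld r1 <- r4: IF@2 ID@3 stall=0 (-) EX@4 MEM@5 WB@6
I2 add r5 <- r5,r5: IF@3 ID@4 stall=0 (-) EX@5 MEM@6 WB@7
I3 mul r2 <- r2,r1: IF@4 ID@5 stall=1 (RAW on I1.r1 (WB@6)) EX@7 MEM@8 WB@9
I4 sub r1 <- r1,r3: IF@5 ID@7 stall=0 (-) EX@8 MEM@9 WB@10
I5 mul r4 <- r4,r3: IF@7 ID@8 stall=0 (-) EX@9 MEM@10 WB@11
I6 mul r1 <- r5,r2: IF@8 ID@9 stall=0 (-) EX@10 MEM@11 WB@12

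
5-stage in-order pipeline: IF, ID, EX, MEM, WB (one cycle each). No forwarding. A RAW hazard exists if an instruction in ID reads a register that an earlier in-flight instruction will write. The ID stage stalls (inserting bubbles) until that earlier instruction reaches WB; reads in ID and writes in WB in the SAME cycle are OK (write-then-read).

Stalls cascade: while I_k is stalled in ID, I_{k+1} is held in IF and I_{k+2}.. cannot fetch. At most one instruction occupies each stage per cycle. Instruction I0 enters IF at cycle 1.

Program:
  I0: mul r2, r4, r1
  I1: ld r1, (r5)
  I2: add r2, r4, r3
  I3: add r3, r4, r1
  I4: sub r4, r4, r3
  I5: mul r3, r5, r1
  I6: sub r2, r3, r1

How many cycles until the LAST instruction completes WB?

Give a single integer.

I0 mul r2 <- r4,r1: IF@1 ID@2 stall=0 (-) EX@3 MEM@4 WB@5
I1 ld r1 <- r5: IF@2 ID@3 stall=0 (-) EX@4 MEM@5 WB@6
I2 add r2 <- r4,r3: IF@3 ID@4 stall=0 (-) EX@5 MEM@6 WB@7
I3 add r3 <- r4,r1: IF@4 ID@5 stall=1 (RAW on I1.r1 (WB@6)) EX@7 MEM@8 WB@9
I4 sub r4 <- r4,r3: IF@5 ID@7 stall=2 (RAW on I3.r3 (WB@9)) EX@10 MEM@11 WB@12
I5 mul r3 <- r5,r1: IF@7 ID@10 stall=0 (-) EX@11 MEM@12 WB@13
I6 sub r2 <- r3,r1: IF@10 ID@11 stall=2 (RAW on I5.r3 (WB@13)) EX@14 MEM@15 WB@16

Answer: 16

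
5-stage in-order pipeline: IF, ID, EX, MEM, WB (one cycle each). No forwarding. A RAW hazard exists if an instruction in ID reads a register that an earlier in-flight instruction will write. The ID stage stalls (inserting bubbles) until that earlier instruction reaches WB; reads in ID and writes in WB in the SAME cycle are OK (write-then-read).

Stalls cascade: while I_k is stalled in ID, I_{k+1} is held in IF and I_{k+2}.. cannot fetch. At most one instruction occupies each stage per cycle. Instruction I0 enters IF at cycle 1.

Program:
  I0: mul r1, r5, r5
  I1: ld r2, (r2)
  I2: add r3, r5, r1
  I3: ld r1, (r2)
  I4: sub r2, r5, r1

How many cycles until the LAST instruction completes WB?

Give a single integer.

Answer: 12

Derivation:
I0 mul r1 <- r5,r5: IF@1 ID@2 stall=0 (-) EX@3 MEM@4 WB@5
I1 ld r2 <- r2: IF@2 ID@3 stall=0 (-) EX@4 MEM@5 WB@6
I2 add r3 <- r5,r1: IF@3 ID@4 stall=1 (RAW on I0.r1 (WB@5)) EX@6 MEM@7 WB@8
I3 ld r1 <- r2: IF@4 ID@6 stall=0 (-) EX@7 MEM@8 WB@9
I4 sub r2 <- r5,r1: IF@6 ID@7 stall=2 (RAW on I3.r1 (WB@9)) EX@10 MEM@11 WB@12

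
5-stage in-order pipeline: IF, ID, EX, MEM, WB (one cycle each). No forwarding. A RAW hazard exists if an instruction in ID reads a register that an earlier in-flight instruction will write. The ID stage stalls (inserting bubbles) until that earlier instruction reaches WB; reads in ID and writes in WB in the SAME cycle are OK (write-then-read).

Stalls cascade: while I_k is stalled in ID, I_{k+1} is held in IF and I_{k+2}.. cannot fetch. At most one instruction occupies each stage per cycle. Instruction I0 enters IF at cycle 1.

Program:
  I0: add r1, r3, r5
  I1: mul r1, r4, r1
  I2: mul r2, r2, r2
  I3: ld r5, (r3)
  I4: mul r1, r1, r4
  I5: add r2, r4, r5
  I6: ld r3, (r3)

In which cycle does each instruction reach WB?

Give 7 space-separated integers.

Answer: 5 8 9 10 11 13 14

Derivation:
I0 add r1 <- r3,r5: IF@1 ID@2 stall=0 (-) EX@3 MEM@4 WB@5
I1 mul r1 <- r4,r1: IF@2 ID@3 stall=2 (RAW on I0.r1 (WB@5)) EX@6 MEM@7 WB@8
I2 mul r2 <- r2,r2: IF@3 ID@6 stall=0 (-) EX@7 MEM@8 WB@9
I3 ld r5 <- r3: IF@6 ID@7 stall=0 (-) EX@8 MEM@9 WB@10
I4 mul r1 <- r1,r4: IF@7 ID@8 stall=0 (-) EX@9 MEM@10 WB@11
I5 add r2 <- r4,r5: IF@8 ID@9 stall=1 (RAW on I3.r5 (WB@10)) EX@11 MEM@12 WB@13
I6 ld r3 <- r3: IF@9 ID@11 stall=0 (-) EX@12 MEM@13 WB@14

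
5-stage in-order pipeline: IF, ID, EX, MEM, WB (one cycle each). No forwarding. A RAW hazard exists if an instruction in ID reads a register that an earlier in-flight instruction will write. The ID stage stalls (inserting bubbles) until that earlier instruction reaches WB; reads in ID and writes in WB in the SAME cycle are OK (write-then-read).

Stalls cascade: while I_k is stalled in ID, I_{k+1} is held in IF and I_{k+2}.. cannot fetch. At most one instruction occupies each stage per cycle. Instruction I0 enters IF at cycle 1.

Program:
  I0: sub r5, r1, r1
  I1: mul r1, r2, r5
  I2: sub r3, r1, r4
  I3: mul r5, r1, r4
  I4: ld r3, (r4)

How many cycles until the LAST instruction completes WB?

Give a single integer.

Answer: 13

Derivation:
I0 sub r5 <- r1,r1: IF@1 ID@2 stall=0 (-) EX@3 MEM@4 WB@5
I1 mul r1 <- r2,r5: IF@2 ID@3 stall=2 (RAW on I0.r5 (WB@5)) EX@6 MEM@7 WB@8
I2 sub r3 <- r1,r4: IF@3 ID@6 stall=2 (RAW on I1.r1 (WB@8)) EX@9 MEM@10 WB@11
I3 mul r5 <- r1,r4: IF@6 ID@9 stall=0 (-) EX@10 MEM@11 WB@12
I4 ld r3 <- r4: IF@9 ID@10 stall=0 (-) EX@11 MEM@12 WB@13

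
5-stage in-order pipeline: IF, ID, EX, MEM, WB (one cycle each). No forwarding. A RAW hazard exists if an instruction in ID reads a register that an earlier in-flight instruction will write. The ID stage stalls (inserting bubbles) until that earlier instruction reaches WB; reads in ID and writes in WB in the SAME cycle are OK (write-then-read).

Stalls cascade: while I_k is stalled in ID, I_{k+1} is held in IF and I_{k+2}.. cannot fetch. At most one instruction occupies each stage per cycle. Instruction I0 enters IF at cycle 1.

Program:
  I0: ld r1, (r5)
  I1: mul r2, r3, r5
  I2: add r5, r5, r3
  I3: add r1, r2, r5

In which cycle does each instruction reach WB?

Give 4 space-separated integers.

Answer: 5 6 7 10

Derivation:
I0 ld r1 <- r5: IF@1 ID@2 stall=0 (-) EX@3 MEM@4 WB@5
I1 mul r2 <- r3,r5: IF@2 ID@3 stall=0 (-) EX@4 MEM@5 WB@6
I2 add r5 <- r5,r3: IF@3 ID@4 stall=0 (-) EX@5 MEM@6 WB@7
I3 add r1 <- r2,r5: IF@4 ID@5 stall=2 (RAW on I2.r5 (WB@7)) EX@8 MEM@9 WB@10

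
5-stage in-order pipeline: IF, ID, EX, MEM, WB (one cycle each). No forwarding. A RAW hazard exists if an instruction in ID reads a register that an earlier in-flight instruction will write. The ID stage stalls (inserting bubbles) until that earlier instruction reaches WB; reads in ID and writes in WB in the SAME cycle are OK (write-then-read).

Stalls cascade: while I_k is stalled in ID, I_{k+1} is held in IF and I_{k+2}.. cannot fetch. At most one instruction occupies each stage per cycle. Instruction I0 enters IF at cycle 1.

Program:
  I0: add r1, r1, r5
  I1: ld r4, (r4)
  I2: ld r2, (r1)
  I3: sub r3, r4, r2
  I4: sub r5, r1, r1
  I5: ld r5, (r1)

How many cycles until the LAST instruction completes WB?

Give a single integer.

Answer: 13

Derivation:
I0 add r1 <- r1,r5: IF@1 ID@2 stall=0 (-) EX@3 MEM@4 WB@5
I1 ld r4 <- r4: IF@2 ID@3 stall=0 (-) EX@4 MEM@5 WB@6
I2 ld r2 <- r1: IF@3 ID@4 stall=1 (RAW on I0.r1 (WB@5)) EX@6 MEM@7 WB@8
I3 sub r3 <- r4,r2: IF@4 ID@6 stall=2 (RAW on I2.r2 (WB@8)) EX@9 MEM@10 WB@11
I4 sub r5 <- r1,r1: IF@6 ID@9 stall=0 (-) EX@10 MEM@11 WB@12
I5 ld r5 <- r1: IF@9 ID@10 stall=0 (-) EX@11 MEM@12 WB@13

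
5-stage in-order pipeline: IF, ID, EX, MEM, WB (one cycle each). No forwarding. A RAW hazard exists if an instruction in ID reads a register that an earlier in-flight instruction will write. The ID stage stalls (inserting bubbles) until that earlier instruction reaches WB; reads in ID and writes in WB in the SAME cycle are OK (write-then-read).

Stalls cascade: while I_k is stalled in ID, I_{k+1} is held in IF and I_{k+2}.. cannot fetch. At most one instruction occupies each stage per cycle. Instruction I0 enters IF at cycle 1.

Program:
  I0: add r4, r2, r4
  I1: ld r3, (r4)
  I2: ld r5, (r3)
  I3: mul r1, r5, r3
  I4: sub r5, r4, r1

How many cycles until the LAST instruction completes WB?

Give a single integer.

I0 add r4 <- r2,r4: IF@1 ID@2 stall=0 (-) EX@3 MEM@4 WB@5
I1 ld r3 <- r4: IF@2 ID@3 stall=2 (RAW on I0.r4 (WB@5)) EX@6 MEM@7 WB@8
I2 ld r5 <- r3: IF@3 ID@6 stall=2 (RAW on I1.r3 (WB@8)) EX@9 MEM@10 WB@11
I3 mul r1 <- r5,r3: IF@6 ID@9 stall=2 (RAW on I2.r5 (WB@11)) EX@12 MEM@13 WB@14
I4 sub r5 <- r4,r1: IF@9 ID@12 stall=2 (RAW on I3.r1 (WB@14)) EX@15 MEM@16 WB@17

Answer: 17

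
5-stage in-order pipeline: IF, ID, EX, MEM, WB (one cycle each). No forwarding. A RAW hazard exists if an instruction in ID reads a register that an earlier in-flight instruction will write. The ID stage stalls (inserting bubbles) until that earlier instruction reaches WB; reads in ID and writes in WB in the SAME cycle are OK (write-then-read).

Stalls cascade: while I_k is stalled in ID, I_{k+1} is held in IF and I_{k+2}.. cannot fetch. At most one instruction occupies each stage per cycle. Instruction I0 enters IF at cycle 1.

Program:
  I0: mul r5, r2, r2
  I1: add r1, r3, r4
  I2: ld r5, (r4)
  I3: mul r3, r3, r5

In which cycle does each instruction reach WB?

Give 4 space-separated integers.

Answer: 5 6 7 10

Derivation:
I0 mul r5 <- r2,r2: IF@1 ID@2 stall=0 (-) EX@3 MEM@4 WB@5
I1 add r1 <- r3,r4: IF@2 ID@3 stall=0 (-) EX@4 MEM@5 WB@6
I2 ld r5 <- r4: IF@3 ID@4 stall=0 (-) EX@5 MEM@6 WB@7
I3 mul r3 <- r3,r5: IF@4 ID@5 stall=2 (RAW on I2.r5 (WB@7)) EX@8 MEM@9 WB@10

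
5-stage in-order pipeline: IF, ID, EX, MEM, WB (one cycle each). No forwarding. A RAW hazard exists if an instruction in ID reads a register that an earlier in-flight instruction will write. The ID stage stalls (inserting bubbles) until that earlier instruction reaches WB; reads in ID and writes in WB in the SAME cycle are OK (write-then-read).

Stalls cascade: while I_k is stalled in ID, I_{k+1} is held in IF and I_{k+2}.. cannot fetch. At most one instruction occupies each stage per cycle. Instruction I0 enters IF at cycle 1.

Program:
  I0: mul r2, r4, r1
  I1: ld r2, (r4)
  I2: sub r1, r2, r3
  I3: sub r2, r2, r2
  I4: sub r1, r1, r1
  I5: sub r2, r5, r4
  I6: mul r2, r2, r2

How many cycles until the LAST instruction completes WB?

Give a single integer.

Answer: 16

Derivation:
I0 mul r2 <- r4,r1: IF@1 ID@2 stall=0 (-) EX@3 MEM@4 WB@5
I1 ld r2 <- r4: IF@2 ID@3 stall=0 (-) EX@4 MEM@5 WB@6
I2 sub r1 <- r2,r3: IF@3 ID@4 stall=2 (RAW on I1.r2 (WB@6)) EX@7 MEM@8 WB@9
I3 sub r2 <- r2,r2: IF@4 ID@7 stall=0 (-) EX@8 MEM@9 WB@10
I4 sub r1 <- r1,r1: IF@7 ID@8 stall=1 (RAW on I2.r1 (WB@9)) EX@10 MEM@11 WB@12
I5 sub r2 <- r5,r4: IF@8 ID@10 stall=0 (-) EX@11 MEM@12 WB@13
I6 mul r2 <- r2,r2: IF@10 ID@11 stall=2 (RAW on I5.r2 (WB@13)) EX@14 MEM@15 WB@16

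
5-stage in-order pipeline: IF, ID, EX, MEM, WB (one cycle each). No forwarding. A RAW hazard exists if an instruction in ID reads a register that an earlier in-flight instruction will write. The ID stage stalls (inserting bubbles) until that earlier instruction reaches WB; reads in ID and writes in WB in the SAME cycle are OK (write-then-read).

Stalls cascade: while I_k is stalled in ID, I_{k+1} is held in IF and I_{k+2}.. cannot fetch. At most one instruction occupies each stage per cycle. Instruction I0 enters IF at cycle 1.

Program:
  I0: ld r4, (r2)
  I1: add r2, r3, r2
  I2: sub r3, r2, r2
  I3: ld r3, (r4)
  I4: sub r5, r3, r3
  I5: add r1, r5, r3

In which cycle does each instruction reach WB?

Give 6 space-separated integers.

Answer: 5 6 9 10 13 16

Derivation:
I0 ld r4 <- r2: IF@1 ID@2 stall=0 (-) EX@3 MEM@4 WB@5
I1 add r2 <- r3,r2: IF@2 ID@3 stall=0 (-) EX@4 MEM@5 WB@6
I2 sub r3 <- r2,r2: IF@3 ID@4 stall=2 (RAW on I1.r2 (WB@6)) EX@7 MEM@8 WB@9
I3 ld r3 <- r4: IF@4 ID@7 stall=0 (-) EX@8 MEM@9 WB@10
I4 sub r5 <- r3,r3: IF@7 ID@8 stall=2 (RAW on I3.r3 (WB@10)) EX@11 MEM@12 WB@13
I5 add r1 <- r5,r3: IF@8 ID@11 stall=2 (RAW on I4.r5 (WB@13)) EX@14 MEM@15 WB@16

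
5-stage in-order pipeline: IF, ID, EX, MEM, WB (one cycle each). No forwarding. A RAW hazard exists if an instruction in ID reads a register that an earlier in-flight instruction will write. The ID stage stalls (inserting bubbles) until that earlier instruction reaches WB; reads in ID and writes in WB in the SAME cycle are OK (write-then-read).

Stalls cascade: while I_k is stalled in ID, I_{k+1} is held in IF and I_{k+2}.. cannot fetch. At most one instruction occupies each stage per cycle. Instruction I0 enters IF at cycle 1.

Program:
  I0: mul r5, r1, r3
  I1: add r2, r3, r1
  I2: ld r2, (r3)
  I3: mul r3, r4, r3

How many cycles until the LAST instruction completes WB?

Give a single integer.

I0 mul r5 <- r1,r3: IF@1 ID@2 stall=0 (-) EX@3 MEM@4 WB@5
I1 add r2 <- r3,r1: IF@2 ID@3 stall=0 (-) EX@4 MEM@5 WB@6
I2 ld r2 <- r3: IF@3 ID@4 stall=0 (-) EX@5 MEM@6 WB@7
I3 mul r3 <- r4,r3: IF@4 ID@5 stall=0 (-) EX@6 MEM@7 WB@8

Answer: 8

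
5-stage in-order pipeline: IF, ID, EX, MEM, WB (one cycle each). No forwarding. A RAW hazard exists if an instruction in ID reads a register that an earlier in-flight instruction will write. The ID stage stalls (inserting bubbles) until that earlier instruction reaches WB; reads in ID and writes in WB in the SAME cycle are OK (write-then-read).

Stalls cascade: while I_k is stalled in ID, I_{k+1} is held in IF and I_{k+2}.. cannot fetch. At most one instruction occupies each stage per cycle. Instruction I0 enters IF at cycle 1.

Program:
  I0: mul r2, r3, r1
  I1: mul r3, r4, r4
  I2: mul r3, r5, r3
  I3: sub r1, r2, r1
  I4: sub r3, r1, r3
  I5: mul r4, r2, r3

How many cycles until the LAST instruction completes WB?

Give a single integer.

Answer: 16

Derivation:
I0 mul r2 <- r3,r1: IF@1 ID@2 stall=0 (-) EX@3 MEM@4 WB@5
I1 mul r3 <- r4,r4: IF@2 ID@3 stall=0 (-) EX@4 MEM@5 WB@6
I2 mul r3 <- r5,r3: IF@3 ID@4 stall=2 (RAW on I1.r3 (WB@6)) EX@7 MEM@8 WB@9
I3 sub r1 <- r2,r1: IF@4 ID@7 stall=0 (-) EX@8 MEM@9 WB@10
I4 sub r3 <- r1,r3: IF@7 ID@8 stall=2 (RAW on I3.r1 (WB@10)) EX@11 MEM@12 WB@13
I5 mul r4 <- r2,r3: IF@8 ID@11 stall=2 (RAW on I4.r3 (WB@13)) EX@14 MEM@15 WB@16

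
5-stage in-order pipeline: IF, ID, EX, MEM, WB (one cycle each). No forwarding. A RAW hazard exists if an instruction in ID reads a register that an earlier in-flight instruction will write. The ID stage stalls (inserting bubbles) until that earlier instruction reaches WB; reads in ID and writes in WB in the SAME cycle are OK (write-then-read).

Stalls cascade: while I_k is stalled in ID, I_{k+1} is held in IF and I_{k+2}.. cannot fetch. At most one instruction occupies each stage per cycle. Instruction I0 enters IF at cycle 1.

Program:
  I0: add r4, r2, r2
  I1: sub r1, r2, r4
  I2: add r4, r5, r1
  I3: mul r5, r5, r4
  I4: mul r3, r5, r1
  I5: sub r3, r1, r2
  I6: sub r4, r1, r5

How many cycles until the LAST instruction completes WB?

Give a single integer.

Answer: 19

Derivation:
I0 add r4 <- r2,r2: IF@1 ID@2 stall=0 (-) EX@3 MEM@4 WB@5
I1 sub r1 <- r2,r4: IF@2 ID@3 stall=2 (RAW on I0.r4 (WB@5)) EX@6 MEM@7 WB@8
I2 add r4 <- r5,r1: IF@3 ID@6 stall=2 (RAW on I1.r1 (WB@8)) EX@9 MEM@10 WB@11
I3 mul r5 <- r5,r4: IF@6 ID@9 stall=2 (RAW on I2.r4 (WB@11)) EX@12 MEM@13 WB@14
I4 mul r3 <- r5,r1: IF@9 ID@12 stall=2 (RAW on I3.r5 (WB@14)) EX@15 MEM@16 WB@17
I5 sub r3 <- r1,r2: IF@12 ID@15 stall=0 (-) EX@16 MEM@17 WB@18
I6 sub r4 <- r1,r5: IF@15 ID@16 stall=0 (-) EX@17 MEM@18 WB@19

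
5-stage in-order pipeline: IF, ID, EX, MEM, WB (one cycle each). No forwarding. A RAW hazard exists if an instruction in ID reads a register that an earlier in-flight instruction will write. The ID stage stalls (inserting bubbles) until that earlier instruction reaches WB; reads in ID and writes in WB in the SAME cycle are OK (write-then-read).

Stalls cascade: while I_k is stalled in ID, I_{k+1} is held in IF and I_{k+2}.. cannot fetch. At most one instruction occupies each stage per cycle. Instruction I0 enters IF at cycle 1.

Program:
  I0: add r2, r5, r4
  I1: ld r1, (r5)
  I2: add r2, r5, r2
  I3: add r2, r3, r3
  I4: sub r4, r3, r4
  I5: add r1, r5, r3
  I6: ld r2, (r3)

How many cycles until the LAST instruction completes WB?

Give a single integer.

I0 add r2 <- r5,r4: IF@1 ID@2 stall=0 (-) EX@3 MEM@4 WB@5
I1 ld r1 <- r5: IF@2 ID@3 stall=0 (-) EX@4 MEM@5 WB@6
I2 add r2 <- r5,r2: IF@3 ID@4 stall=1 (RAW on I0.r2 (WB@5)) EX@6 MEM@7 WB@8
I3 add r2 <- r3,r3: IF@4 ID@6 stall=0 (-) EX@7 MEM@8 WB@9
I4 sub r4 <- r3,r4: IF@6 ID@7 stall=0 (-) EX@8 MEM@9 WB@10
I5 add r1 <- r5,r3: IF@7 ID@8 stall=0 (-) EX@9 MEM@10 WB@11
I6 ld r2 <- r3: IF@8 ID@9 stall=0 (-) EX@10 MEM@11 WB@12

Answer: 12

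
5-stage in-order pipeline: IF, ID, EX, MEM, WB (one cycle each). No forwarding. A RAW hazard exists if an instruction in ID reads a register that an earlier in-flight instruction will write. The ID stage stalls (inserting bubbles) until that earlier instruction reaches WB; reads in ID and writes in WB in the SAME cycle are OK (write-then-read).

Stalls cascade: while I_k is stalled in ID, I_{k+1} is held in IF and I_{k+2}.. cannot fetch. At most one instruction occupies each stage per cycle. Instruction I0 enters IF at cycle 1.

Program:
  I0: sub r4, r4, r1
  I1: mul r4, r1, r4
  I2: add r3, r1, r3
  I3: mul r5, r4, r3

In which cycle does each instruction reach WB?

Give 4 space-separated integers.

Answer: 5 8 9 12

Derivation:
I0 sub r4 <- r4,r1: IF@1 ID@2 stall=0 (-) EX@3 MEM@4 WB@5
I1 mul r4 <- r1,r4: IF@2 ID@3 stall=2 (RAW on I0.r4 (WB@5)) EX@6 MEM@7 WB@8
I2 add r3 <- r1,r3: IF@3 ID@6 stall=0 (-) EX@7 MEM@8 WB@9
I3 mul r5 <- r4,r3: IF@6 ID@7 stall=2 (RAW on I2.r3 (WB@9)) EX@10 MEM@11 WB@12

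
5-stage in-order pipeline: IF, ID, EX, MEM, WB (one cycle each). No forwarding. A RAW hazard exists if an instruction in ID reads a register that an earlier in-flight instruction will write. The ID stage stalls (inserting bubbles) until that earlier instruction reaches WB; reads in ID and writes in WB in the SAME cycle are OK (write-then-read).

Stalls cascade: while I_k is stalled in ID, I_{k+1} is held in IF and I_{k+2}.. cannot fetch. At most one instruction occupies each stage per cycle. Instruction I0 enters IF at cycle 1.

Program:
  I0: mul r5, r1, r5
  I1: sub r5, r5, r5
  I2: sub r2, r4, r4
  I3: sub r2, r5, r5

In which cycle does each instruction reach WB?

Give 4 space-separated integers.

Answer: 5 8 9 11

Derivation:
I0 mul r5 <- r1,r5: IF@1 ID@2 stall=0 (-) EX@3 MEM@4 WB@5
I1 sub r5 <- r5,r5: IF@2 ID@3 stall=2 (RAW on I0.r5 (WB@5)) EX@6 MEM@7 WB@8
I2 sub r2 <- r4,r4: IF@3 ID@6 stall=0 (-) EX@7 MEM@8 WB@9
I3 sub r2 <- r5,r5: IF@6 ID@7 stall=1 (RAW on I1.r5 (WB@8)) EX@9 MEM@10 WB@11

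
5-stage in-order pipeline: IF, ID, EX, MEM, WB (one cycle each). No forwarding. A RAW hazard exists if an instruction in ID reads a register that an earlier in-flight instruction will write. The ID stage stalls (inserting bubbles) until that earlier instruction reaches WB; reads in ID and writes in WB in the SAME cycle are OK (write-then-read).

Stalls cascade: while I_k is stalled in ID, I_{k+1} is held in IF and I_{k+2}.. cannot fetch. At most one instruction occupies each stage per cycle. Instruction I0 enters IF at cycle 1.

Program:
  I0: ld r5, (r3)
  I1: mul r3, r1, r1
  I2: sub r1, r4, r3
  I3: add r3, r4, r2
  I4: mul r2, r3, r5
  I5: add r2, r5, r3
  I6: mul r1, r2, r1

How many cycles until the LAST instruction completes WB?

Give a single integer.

I0 ld r5 <- r3: IF@1 ID@2 stall=0 (-) EX@3 MEM@4 WB@5
I1 mul r3 <- r1,r1: IF@2 ID@3 stall=0 (-) EX@4 MEM@5 WB@6
I2 sub r1 <- r4,r3: IF@3 ID@4 stall=2 (RAW on I1.r3 (WB@6)) EX@7 MEM@8 WB@9
I3 add r3 <- r4,r2: IF@4 ID@7 stall=0 (-) EX@8 MEM@9 WB@10
I4 mul r2 <- r3,r5: IF@7 ID@8 stall=2 (RAW on I3.r3 (WB@10)) EX@11 MEM@12 WB@13
I5 add r2 <- r5,r3: IF@8 ID@11 stall=0 (-) EX@12 MEM@13 WB@14
I6 mul r1 <- r2,r1: IF@11 ID@12 stall=2 (RAW on I5.r2 (WB@14)) EX@15 MEM@16 WB@17

Answer: 17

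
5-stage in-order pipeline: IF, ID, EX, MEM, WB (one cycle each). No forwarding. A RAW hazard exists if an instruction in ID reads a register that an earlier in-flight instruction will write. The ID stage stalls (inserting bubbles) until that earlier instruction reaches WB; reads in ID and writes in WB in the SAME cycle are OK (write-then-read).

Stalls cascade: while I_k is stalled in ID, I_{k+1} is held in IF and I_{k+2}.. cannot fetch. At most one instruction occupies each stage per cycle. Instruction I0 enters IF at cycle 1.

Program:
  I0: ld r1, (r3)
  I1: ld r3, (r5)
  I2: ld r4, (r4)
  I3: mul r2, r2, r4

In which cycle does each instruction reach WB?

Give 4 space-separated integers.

Answer: 5 6 7 10

Derivation:
I0 ld r1 <- r3: IF@1 ID@2 stall=0 (-) EX@3 MEM@4 WB@5
I1 ld r3 <- r5: IF@2 ID@3 stall=0 (-) EX@4 MEM@5 WB@6
I2 ld r4 <- r4: IF@3 ID@4 stall=0 (-) EX@5 MEM@6 WB@7
I3 mul r2 <- r2,r4: IF@4 ID@5 stall=2 (RAW on I2.r4 (WB@7)) EX@8 MEM@9 WB@10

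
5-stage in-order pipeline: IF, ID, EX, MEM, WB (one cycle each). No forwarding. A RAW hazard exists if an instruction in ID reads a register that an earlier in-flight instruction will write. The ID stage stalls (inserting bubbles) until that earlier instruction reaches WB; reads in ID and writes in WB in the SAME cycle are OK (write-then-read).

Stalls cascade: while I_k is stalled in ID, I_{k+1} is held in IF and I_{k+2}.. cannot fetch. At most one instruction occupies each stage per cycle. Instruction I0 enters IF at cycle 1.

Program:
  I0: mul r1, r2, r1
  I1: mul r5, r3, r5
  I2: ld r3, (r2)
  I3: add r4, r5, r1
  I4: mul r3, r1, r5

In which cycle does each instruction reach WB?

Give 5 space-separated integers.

I0 mul r1 <- r2,r1: IF@1 ID@2 stall=0 (-) EX@3 MEM@4 WB@5
I1 mul r5 <- r3,r5: IF@2 ID@3 stall=0 (-) EX@4 MEM@5 WB@6
I2 ld r3 <- r2: IF@3 ID@4 stall=0 (-) EX@5 MEM@6 WB@7
I3 add r4 <- r5,r1: IF@4 ID@5 stall=1 (RAW on I1.r5 (WB@6)) EX@7 MEM@8 WB@9
I4 mul r3 <- r1,r5: IF@5 ID@7 stall=0 (-) EX@8 MEM@9 WB@10

Answer: 5 6 7 9 10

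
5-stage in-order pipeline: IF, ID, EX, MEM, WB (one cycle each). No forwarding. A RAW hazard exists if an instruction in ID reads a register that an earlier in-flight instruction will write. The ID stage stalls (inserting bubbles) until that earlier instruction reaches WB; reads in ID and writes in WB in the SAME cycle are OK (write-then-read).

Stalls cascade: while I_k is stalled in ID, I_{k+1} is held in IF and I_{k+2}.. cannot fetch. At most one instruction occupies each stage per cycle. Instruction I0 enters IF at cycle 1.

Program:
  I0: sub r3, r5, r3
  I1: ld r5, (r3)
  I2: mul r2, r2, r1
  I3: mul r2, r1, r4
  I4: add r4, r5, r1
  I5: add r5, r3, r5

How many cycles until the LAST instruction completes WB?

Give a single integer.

I0 sub r3 <- r5,r3: IF@1 ID@2 stall=0 (-) EX@3 MEM@4 WB@5
I1 ld r5 <- r3: IF@2 ID@3 stall=2 (RAW on I0.r3 (WB@5)) EX@6 MEM@7 WB@8
I2 mul r2 <- r2,r1: IF@3 ID@6 stall=0 (-) EX@7 MEM@8 WB@9
I3 mul r2 <- r1,r4: IF@6 ID@7 stall=0 (-) EX@8 MEM@9 WB@10
I4 add r4 <- r5,r1: IF@7 ID@8 stall=0 (-) EX@9 MEM@10 WB@11
I5 add r5 <- r3,r5: IF@8 ID@9 stall=0 (-) EX@10 MEM@11 WB@12

Answer: 12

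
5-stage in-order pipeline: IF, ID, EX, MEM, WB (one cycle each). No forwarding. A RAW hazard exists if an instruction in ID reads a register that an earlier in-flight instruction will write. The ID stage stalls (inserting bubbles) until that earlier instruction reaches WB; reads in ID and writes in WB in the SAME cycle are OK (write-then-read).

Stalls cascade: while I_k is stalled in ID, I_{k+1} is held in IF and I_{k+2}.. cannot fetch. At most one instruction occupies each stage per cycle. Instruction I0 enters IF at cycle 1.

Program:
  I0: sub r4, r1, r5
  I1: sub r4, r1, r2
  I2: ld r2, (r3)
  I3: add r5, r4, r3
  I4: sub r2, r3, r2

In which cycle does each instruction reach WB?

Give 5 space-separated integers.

I0 sub r4 <- r1,r5: IF@1 ID@2 stall=0 (-) EX@3 MEM@4 WB@5
I1 sub r4 <- r1,r2: IF@2 ID@3 stall=0 (-) EX@4 MEM@5 WB@6
I2 ld r2 <- r3: IF@3 ID@4 stall=0 (-) EX@5 MEM@6 WB@7
I3 add r5 <- r4,r3: IF@4 ID@5 stall=1 (RAW on I1.r4 (WB@6)) EX@7 MEM@8 WB@9
I4 sub r2 <- r3,r2: IF@5 ID@7 stall=0 (-) EX@8 MEM@9 WB@10

Answer: 5 6 7 9 10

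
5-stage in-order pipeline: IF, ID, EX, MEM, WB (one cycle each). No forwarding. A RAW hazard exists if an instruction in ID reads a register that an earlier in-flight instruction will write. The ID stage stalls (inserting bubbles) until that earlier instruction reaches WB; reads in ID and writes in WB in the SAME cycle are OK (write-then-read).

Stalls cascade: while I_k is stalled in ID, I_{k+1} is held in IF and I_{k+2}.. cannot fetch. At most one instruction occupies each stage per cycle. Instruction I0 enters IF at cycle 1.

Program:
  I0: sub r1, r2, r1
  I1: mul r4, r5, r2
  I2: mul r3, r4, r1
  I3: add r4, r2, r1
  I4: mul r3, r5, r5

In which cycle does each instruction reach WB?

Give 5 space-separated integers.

I0 sub r1 <- r2,r1: IF@1 ID@2 stall=0 (-) EX@3 MEM@4 WB@5
I1 mul r4 <- r5,r2: IF@2 ID@3 stall=0 (-) EX@4 MEM@5 WB@6
I2 mul r3 <- r4,r1: IF@3 ID@4 stall=2 (RAW on I1.r4 (WB@6)) EX@7 MEM@8 WB@9
I3 add r4 <- r2,r1: IF@4 ID@7 stall=0 (-) EX@8 MEM@9 WB@10
I4 mul r3 <- r5,r5: IF@7 ID@8 stall=0 (-) EX@9 MEM@10 WB@11

Answer: 5 6 9 10 11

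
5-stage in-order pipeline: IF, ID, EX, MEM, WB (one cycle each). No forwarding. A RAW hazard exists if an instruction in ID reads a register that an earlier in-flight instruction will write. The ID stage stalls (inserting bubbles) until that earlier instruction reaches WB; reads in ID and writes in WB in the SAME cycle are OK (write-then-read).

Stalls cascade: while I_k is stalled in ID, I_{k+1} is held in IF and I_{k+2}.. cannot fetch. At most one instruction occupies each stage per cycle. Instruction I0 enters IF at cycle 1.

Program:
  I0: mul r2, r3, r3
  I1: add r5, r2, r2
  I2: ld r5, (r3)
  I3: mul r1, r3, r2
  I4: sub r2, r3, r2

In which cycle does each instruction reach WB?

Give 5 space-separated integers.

I0 mul r2 <- r3,r3: IF@1 ID@2 stall=0 (-) EX@3 MEM@4 WB@5
I1 add r5 <- r2,r2: IF@2 ID@3 stall=2 (RAW on I0.r2 (WB@5)) EX@6 MEM@7 WB@8
I2 ld r5 <- r3: IF@3 ID@6 stall=0 (-) EX@7 MEM@8 WB@9
I3 mul r1 <- r3,r2: IF@6 ID@7 stall=0 (-) EX@8 MEM@9 WB@10
I4 sub r2 <- r3,r2: IF@7 ID@8 stall=0 (-) EX@9 MEM@10 WB@11

Answer: 5 8 9 10 11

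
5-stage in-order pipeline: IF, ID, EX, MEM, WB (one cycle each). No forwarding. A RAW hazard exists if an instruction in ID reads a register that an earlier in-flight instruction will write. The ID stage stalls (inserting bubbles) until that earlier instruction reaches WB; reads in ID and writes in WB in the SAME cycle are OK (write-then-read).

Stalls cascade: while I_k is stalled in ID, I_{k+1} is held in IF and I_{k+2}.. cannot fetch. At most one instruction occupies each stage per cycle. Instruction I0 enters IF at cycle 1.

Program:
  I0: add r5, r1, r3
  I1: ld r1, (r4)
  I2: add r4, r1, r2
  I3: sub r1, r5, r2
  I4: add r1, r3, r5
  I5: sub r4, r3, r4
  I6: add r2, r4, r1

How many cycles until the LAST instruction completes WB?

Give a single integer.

Answer: 15

Derivation:
I0 add r5 <- r1,r3: IF@1 ID@2 stall=0 (-) EX@3 MEM@4 WB@5
I1 ld r1 <- r4: IF@2 ID@3 stall=0 (-) EX@4 MEM@5 WB@6
I2 add r4 <- r1,r2: IF@3 ID@4 stall=2 (RAW on I1.r1 (WB@6)) EX@7 MEM@8 WB@9
I3 sub r1 <- r5,r2: IF@4 ID@7 stall=0 (-) EX@8 MEM@9 WB@10
I4 add r1 <- r3,r5: IF@7 ID@8 stall=0 (-) EX@9 MEM@10 WB@11
I5 sub r4 <- r3,r4: IF@8 ID@9 stall=0 (-) EX@10 MEM@11 WB@12
I6 add r2 <- r4,r1: IF@9 ID@10 stall=2 (RAW on I5.r4 (WB@12)) EX@13 MEM@14 WB@15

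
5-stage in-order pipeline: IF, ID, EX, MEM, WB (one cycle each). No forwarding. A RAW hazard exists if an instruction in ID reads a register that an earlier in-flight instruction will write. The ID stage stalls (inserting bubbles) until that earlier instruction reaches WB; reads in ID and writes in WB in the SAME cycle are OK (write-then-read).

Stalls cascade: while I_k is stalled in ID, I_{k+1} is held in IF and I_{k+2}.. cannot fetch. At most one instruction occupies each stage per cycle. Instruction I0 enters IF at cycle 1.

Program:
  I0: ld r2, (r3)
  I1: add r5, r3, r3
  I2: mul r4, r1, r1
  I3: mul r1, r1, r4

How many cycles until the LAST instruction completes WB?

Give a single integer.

Answer: 10

Derivation:
I0 ld r2 <- r3: IF@1 ID@2 stall=0 (-) EX@3 MEM@4 WB@5
I1 add r5 <- r3,r3: IF@2 ID@3 stall=0 (-) EX@4 MEM@5 WB@6
I2 mul r4 <- r1,r1: IF@3 ID@4 stall=0 (-) EX@5 MEM@6 WB@7
I3 mul r1 <- r1,r4: IF@4 ID@5 stall=2 (RAW on I2.r4 (WB@7)) EX@8 MEM@9 WB@10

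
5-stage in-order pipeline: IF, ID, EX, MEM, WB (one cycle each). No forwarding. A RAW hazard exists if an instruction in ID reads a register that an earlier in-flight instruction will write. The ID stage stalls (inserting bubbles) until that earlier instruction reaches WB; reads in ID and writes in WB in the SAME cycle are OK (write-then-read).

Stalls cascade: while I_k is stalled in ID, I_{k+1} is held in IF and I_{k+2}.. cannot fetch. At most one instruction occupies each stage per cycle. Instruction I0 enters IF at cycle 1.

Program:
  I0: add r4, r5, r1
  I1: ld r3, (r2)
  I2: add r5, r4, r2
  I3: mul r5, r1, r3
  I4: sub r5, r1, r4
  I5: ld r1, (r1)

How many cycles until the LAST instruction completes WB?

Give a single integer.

Answer: 11

Derivation:
I0 add r4 <- r5,r1: IF@1 ID@2 stall=0 (-) EX@3 MEM@4 WB@5
I1 ld r3 <- r2: IF@2 ID@3 stall=0 (-) EX@4 MEM@5 WB@6
I2 add r5 <- r4,r2: IF@3 ID@4 stall=1 (RAW on I0.r4 (WB@5)) EX@6 MEM@7 WB@8
I3 mul r5 <- r1,r3: IF@4 ID@6 stall=0 (-) EX@7 MEM@8 WB@9
I4 sub r5 <- r1,r4: IF@6 ID@7 stall=0 (-) EX@8 MEM@9 WB@10
I5 ld r1 <- r1: IF@7 ID@8 stall=0 (-) EX@9 MEM@10 WB@11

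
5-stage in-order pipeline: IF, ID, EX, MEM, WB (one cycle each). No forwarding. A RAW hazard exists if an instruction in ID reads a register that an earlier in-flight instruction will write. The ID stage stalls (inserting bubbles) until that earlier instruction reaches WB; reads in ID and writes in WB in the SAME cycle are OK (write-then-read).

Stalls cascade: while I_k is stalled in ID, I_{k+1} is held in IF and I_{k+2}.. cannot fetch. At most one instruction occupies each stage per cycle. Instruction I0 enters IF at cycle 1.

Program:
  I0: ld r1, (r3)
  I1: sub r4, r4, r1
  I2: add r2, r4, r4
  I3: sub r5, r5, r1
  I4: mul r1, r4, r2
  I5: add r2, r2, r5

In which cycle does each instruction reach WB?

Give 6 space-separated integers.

Answer: 5 8 11 12 14 15

Derivation:
I0 ld r1 <- r3: IF@1 ID@2 stall=0 (-) EX@3 MEM@4 WB@5
I1 sub r4 <- r4,r1: IF@2 ID@3 stall=2 (RAW on I0.r1 (WB@5)) EX@6 MEM@7 WB@8
I2 add r2 <- r4,r4: IF@3 ID@6 stall=2 (RAW on I1.r4 (WB@8)) EX@9 MEM@10 WB@11
I3 sub r5 <- r5,r1: IF@6 ID@9 stall=0 (-) EX@10 MEM@11 WB@12
I4 mul r1 <- r4,r2: IF@9 ID@10 stall=1 (RAW on I2.r2 (WB@11)) EX@12 MEM@13 WB@14
I5 add r2 <- r2,r5: IF@10 ID@12 stall=0 (-) EX@13 MEM@14 WB@15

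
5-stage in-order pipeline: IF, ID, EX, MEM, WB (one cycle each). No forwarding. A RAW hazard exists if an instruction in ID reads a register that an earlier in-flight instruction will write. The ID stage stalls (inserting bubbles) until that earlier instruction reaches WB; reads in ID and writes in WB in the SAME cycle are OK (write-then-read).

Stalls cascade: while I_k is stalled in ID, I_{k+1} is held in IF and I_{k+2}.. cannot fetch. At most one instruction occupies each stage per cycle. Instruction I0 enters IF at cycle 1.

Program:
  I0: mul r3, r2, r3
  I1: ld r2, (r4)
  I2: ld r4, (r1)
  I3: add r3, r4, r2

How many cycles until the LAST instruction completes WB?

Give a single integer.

Answer: 10

Derivation:
I0 mul r3 <- r2,r3: IF@1 ID@2 stall=0 (-) EX@3 MEM@4 WB@5
I1 ld r2 <- r4: IF@2 ID@3 stall=0 (-) EX@4 MEM@5 WB@6
I2 ld r4 <- r1: IF@3 ID@4 stall=0 (-) EX@5 MEM@6 WB@7
I3 add r3 <- r4,r2: IF@4 ID@5 stall=2 (RAW on I2.r4 (WB@7)) EX@8 MEM@9 WB@10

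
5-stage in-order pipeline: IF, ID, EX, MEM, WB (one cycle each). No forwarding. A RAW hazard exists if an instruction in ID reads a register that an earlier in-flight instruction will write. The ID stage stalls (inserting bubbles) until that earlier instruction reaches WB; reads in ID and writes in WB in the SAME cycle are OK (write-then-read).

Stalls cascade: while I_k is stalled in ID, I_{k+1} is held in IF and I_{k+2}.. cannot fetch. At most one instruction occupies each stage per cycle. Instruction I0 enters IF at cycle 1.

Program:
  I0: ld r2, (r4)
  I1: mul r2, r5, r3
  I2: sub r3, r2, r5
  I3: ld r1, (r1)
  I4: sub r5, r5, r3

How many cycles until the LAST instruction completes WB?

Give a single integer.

I0 ld r2 <- r4: IF@1 ID@2 stall=0 (-) EX@3 MEM@4 WB@5
I1 mul r2 <- r5,r3: IF@2 ID@3 stall=0 (-) EX@4 MEM@5 WB@6
I2 sub r3 <- r2,r5: IF@3 ID@4 stall=2 (RAW on I1.r2 (WB@6)) EX@7 MEM@8 WB@9
I3 ld r1 <- r1: IF@4 ID@7 stall=0 (-) EX@8 MEM@9 WB@10
I4 sub r5 <- r5,r3: IF@7 ID@8 stall=1 (RAW on I2.r3 (WB@9)) EX@10 MEM@11 WB@12

Answer: 12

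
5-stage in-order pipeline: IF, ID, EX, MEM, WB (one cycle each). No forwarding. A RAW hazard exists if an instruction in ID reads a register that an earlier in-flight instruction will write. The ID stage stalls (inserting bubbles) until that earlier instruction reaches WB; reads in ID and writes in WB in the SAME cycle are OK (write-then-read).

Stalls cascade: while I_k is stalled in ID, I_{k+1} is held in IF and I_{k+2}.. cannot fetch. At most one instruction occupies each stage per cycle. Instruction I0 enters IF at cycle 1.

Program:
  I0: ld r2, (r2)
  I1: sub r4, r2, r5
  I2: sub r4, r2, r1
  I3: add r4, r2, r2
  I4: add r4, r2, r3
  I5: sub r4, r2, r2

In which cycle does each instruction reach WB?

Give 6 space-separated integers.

I0 ld r2 <- r2: IF@1 ID@2 stall=0 (-) EX@3 MEM@4 WB@5
I1 sub r4 <- r2,r5: IF@2 ID@3 stall=2 (RAW on I0.r2 (WB@5)) EX@6 MEM@7 WB@8
I2 sub r4 <- r2,r1: IF@3 ID@6 stall=0 (-) EX@7 MEM@8 WB@9
I3 add r4 <- r2,r2: IF@6 ID@7 stall=0 (-) EX@8 MEM@9 WB@10
I4 add r4 <- r2,r3: IF@7 ID@8 stall=0 (-) EX@9 MEM@10 WB@11
I5 sub r4 <- r2,r2: IF@8 ID@9 stall=0 (-) EX@10 MEM@11 WB@12

Answer: 5 8 9 10 11 12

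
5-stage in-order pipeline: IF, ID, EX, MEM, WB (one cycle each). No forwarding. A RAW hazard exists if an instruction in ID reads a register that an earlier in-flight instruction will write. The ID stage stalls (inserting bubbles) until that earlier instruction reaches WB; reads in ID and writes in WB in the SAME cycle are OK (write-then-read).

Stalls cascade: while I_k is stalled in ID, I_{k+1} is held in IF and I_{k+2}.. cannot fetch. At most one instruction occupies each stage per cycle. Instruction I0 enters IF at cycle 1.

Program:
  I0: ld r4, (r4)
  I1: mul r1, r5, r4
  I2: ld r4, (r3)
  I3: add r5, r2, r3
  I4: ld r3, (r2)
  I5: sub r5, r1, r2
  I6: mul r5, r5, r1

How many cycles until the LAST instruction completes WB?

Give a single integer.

I0 ld r4 <- r4: IF@1 ID@2 stall=0 (-) EX@3 MEM@4 WB@5
I1 mul r1 <- r5,r4: IF@2 ID@3 stall=2 (RAW on I0.r4 (WB@5)) EX@6 MEM@7 WB@8
I2 ld r4 <- r3: IF@3 ID@6 stall=0 (-) EX@7 MEM@8 WB@9
I3 add r5 <- r2,r3: IF@6 ID@7 stall=0 (-) EX@8 MEM@9 WB@10
I4 ld r3 <- r2: IF@7 ID@8 stall=0 (-) EX@9 MEM@10 WB@11
I5 sub r5 <- r1,r2: IF@8 ID@9 stall=0 (-) EX@10 MEM@11 WB@12
I6 mul r5 <- r5,r1: IF@9 ID@10 stall=2 (RAW on I5.r5 (WB@12)) EX@13 MEM@14 WB@15

Answer: 15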